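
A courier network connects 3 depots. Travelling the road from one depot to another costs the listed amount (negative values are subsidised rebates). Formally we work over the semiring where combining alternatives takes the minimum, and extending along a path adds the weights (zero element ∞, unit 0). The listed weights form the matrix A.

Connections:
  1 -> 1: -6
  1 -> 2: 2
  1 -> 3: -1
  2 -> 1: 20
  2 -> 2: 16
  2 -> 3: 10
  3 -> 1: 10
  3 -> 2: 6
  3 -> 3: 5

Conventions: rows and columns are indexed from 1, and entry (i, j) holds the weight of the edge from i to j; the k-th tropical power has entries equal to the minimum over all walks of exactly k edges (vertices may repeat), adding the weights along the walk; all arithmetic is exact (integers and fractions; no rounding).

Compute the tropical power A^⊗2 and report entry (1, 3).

A^⊗2:
  [-12, -4, -7]
  [14, 16, 15]
  [4, 11, 9]
Key observation: the optimum is the walk 1->1->3, with weight (-6) + (-1) = -7.
Optimal value attained by: walk 1->1->3.
Answer: (A^⊗2)[1][3] = -7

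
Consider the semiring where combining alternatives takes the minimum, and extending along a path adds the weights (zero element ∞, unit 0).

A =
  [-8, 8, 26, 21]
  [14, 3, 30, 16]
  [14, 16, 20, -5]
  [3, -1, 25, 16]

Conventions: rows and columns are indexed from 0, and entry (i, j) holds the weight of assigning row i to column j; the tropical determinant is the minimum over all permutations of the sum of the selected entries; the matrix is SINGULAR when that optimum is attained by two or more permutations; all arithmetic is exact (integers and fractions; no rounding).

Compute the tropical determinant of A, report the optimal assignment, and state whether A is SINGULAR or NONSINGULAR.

σ = (0, 1, 2, 3): (-8) + 3 + 20 + 16 = 31
σ = (0, 1, 3, 2): (-8) + 3 + (-5) + 25 = 15
σ = (0, 2, 1, 3): (-8) + 30 + 16 + 16 = 54
σ = (0, 2, 3, 1): (-8) + 30 + (-5) + (-1) = 16
σ = (0, 3, 1, 2): (-8) + 16 + 16 + 25 = 49
σ = (0, 3, 2, 1): (-8) + 16 + 20 + (-1) = 27
σ = (1, 0, 2, 3): 8 + 14 + 20 + 16 = 58
σ = (1, 0, 3, 2): 8 + 14 + (-5) + 25 = 42
σ = (1, 2, 0, 3): 8 + 30 + 14 + 16 = 68
σ = (1, 2, 3, 0): 8 + 30 + (-5) + 3 = 36
σ = (1, 3, 0, 2): 8 + 16 + 14 + 25 = 63
σ = (1, 3, 2, 0): 8 + 16 + 20 + 3 = 47
σ = (2, 0, 1, 3): 26 + 14 + 16 + 16 = 72
σ = (2, 0, 3, 1): 26 + 14 + (-5) + (-1) = 34
σ = (2, 1, 0, 3): 26 + 3 + 14 + 16 = 59
σ = (2, 1, 3, 0): 26 + 3 + (-5) + 3 = 27
σ = (2, 3, 0, 1): 26 + 16 + 14 + (-1) = 55
σ = (2, 3, 1, 0): 26 + 16 + 16 + 3 = 61
σ = (3, 0, 1, 2): 21 + 14 + 16 + 25 = 76
σ = (3, 0, 2, 1): 21 + 14 + 20 + (-1) = 54
σ = (3, 1, 0, 2): 21 + 3 + 14 + 25 = 63
σ = (3, 1, 2, 0): 21 + 3 + 20 + 3 = 47
σ = (3, 2, 0, 1): 21 + 30 + 14 + (-1) = 64
σ = (3, 2, 1, 0): 21 + 30 + 16 + 3 = 70
Optimal value attained by: σ = (0, 1, 3, 2).
Answer: det⊕(A) = 15; verdict: NONSINGULAR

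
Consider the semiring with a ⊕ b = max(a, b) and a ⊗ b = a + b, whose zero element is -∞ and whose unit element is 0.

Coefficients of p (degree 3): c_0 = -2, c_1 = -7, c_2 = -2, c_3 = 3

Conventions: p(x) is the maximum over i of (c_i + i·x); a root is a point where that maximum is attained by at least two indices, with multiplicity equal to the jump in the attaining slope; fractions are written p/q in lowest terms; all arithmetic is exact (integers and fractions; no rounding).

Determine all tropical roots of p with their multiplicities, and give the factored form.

hull edge (i=0, c=-2) to (i=3, c=3): slope 5/3, span 3
Factored form: p(x) = 3 ⊗ (x ⊕ (-5/3)) ⊗ (x ⊕ (-5/3)) ⊗ (x ⊕ (-5/3))
Answer: roots = -5/3 (mult 3)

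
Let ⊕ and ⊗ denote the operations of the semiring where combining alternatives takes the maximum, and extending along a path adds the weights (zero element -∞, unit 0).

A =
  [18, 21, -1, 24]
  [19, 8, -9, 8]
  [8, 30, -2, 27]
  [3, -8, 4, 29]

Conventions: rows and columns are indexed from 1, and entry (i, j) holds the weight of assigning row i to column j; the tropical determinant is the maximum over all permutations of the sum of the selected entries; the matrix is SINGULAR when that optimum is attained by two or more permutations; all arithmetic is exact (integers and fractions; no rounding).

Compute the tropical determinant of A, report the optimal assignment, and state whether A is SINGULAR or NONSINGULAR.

σ = (1, 2, 3, 4): 18 + 8 + (-2) + 29 = 53
σ = (1, 2, 4, 3): 18 + 8 + 27 + 4 = 57
σ = (1, 3, 2, 4): 18 + (-9) + 30 + 29 = 68
σ = (1, 3, 4, 2): 18 + (-9) + 27 + (-8) = 28
σ = (1, 4, 2, 3): 18 + 8 + 30 + 4 = 60
σ = (1, 4, 3, 2): 18 + 8 + (-2) + (-8) = 16
σ = (2, 1, 3, 4): 21 + 19 + (-2) + 29 = 67
σ = (2, 1, 4, 3): 21 + 19 + 27 + 4 = 71
σ = (2, 3, 1, 4): 21 + (-9) + 8 + 29 = 49
σ = (2, 3, 4, 1): 21 + (-9) + 27 + 3 = 42
σ = (2, 4, 1, 3): 21 + 8 + 8 + 4 = 41
σ = (2, 4, 3, 1): 21 + 8 + (-2) + 3 = 30
σ = (3, 1, 2, 4): (-1) + 19 + 30 + 29 = 77
σ = (3, 1, 4, 2): (-1) + 19 + 27 + (-8) = 37
σ = (3, 2, 1, 4): (-1) + 8 + 8 + 29 = 44
σ = (3, 2, 4, 1): (-1) + 8 + 27 + 3 = 37
σ = (3, 4, 1, 2): (-1) + 8 + 8 + (-8) = 7
σ = (3, 4, 2, 1): (-1) + 8 + 30 + 3 = 40
σ = (4, 1, 2, 3): 24 + 19 + 30 + 4 = 77
σ = (4, 1, 3, 2): 24 + 19 + (-2) + (-8) = 33
σ = (4, 2, 1, 3): 24 + 8 + 8 + 4 = 44
σ = (4, 2, 3, 1): 24 + 8 + (-2) + 3 = 33
σ = (4, 3, 1, 2): 24 + (-9) + 8 + (-8) = 15
σ = (4, 3, 2, 1): 24 + (-9) + 30 + 3 = 48
Optimal value attained by: σ = (3, 1, 2, 4).
Answer: det⊕(A) = 77; verdict: SINGULAR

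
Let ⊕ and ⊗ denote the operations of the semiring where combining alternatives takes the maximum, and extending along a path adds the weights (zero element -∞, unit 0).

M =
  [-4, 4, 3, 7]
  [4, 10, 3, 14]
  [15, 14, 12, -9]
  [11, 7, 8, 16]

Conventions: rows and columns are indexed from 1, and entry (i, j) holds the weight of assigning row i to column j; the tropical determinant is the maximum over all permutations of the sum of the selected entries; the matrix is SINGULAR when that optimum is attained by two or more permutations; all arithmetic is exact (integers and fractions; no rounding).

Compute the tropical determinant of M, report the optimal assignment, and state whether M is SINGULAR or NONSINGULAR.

σ = (1, 2, 3, 4): (-4) + 10 + 12 + 16 = 34
σ = (1, 2, 4, 3): (-4) + 10 + (-9) + 8 = 5
σ = (1, 3, 2, 4): (-4) + 3 + 14 + 16 = 29
σ = (1, 3, 4, 2): (-4) + 3 + (-9) + 7 = -3
σ = (1, 4, 2, 3): (-4) + 14 + 14 + 8 = 32
σ = (1, 4, 3, 2): (-4) + 14 + 12 + 7 = 29
σ = (2, 1, 3, 4): 4 + 4 + 12 + 16 = 36
σ = (2, 1, 4, 3): 4 + 4 + (-9) + 8 = 7
σ = (2, 3, 1, 4): 4 + 3 + 15 + 16 = 38
σ = (2, 3, 4, 1): 4 + 3 + (-9) + 11 = 9
σ = (2, 4, 1, 3): 4 + 14 + 15 + 8 = 41
σ = (2, 4, 3, 1): 4 + 14 + 12 + 11 = 41
σ = (3, 1, 2, 4): 3 + 4 + 14 + 16 = 37
σ = (3, 1, 4, 2): 3 + 4 + (-9) + 7 = 5
σ = (3, 2, 1, 4): 3 + 10 + 15 + 16 = 44
σ = (3, 2, 4, 1): 3 + 10 + (-9) + 11 = 15
σ = (3, 4, 1, 2): 3 + 14 + 15 + 7 = 39
σ = (3, 4, 2, 1): 3 + 14 + 14 + 11 = 42
σ = (4, 1, 2, 3): 7 + 4 + 14 + 8 = 33
σ = (4, 1, 3, 2): 7 + 4 + 12 + 7 = 30
σ = (4, 2, 1, 3): 7 + 10 + 15 + 8 = 40
σ = (4, 2, 3, 1): 7 + 10 + 12 + 11 = 40
σ = (4, 3, 1, 2): 7 + 3 + 15 + 7 = 32
σ = (4, 3, 2, 1): 7 + 3 + 14 + 11 = 35
Optimal value attained by: σ = (3, 2, 1, 4).
Answer: det⊕(M) = 44; verdict: NONSINGULAR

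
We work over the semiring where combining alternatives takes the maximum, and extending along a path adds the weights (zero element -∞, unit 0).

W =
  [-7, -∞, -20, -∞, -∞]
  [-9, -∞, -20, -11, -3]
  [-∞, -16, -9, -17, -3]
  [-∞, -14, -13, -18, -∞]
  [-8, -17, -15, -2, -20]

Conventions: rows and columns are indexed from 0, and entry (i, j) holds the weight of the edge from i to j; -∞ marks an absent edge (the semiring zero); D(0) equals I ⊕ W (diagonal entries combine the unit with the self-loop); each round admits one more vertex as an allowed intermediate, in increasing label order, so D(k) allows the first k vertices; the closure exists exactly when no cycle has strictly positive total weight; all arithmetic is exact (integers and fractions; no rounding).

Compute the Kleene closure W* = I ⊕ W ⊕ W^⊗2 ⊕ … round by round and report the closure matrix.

D(0):
  [0, -∞, -20, -∞, -∞]
  [-9, 0, -20, -11, -3]
  [-∞, -16, 0, -17, -3]
  [-∞, -14, -13, 0, -∞]
  [-8, -17, -15, -2, 0]
D(1):
  [0, -∞, -20, -∞, -∞]
  [-9, 0, -20, -11, -3]
  [-∞, -16, 0, -17, -3]
  [-∞, -14, -13, 0, -∞]
  [-8, -17, -15, -2, 0]
D(2):
  [0, -∞, -20, -∞, -∞]
  [-9, 0, -20, -11, -3]
  [-25, -16, 0, -17, -3]
  [-23, -14, -13, 0, -17]
  [-8, -17, -15, -2, 0]
D(3):
  [0, -36, -20, -37, -23]
  [-9, 0, -20, -11, -3]
  [-25, -16, 0, -17, -3]
  [-23, -14, -13, 0, -16]
  [-8, -17, -15, -2, 0]
D(4):
  [0, -36, -20, -37, -23]
  [-9, 0, -20, -11, -3]
  [-25, -16, 0, -17, -3]
  [-23, -14, -13, 0, -16]
  [-8, -16, -15, -2, 0]
D(5):
  [0, -36, -20, -25, -23]
  [-9, 0, -18, -5, -3]
  [-11, -16, 0, -5, -3]
  [-23, -14, -13, 0, -16]
  [-8, -16, -15, -2, 0]
Answer: W* = [[0, -36, -20, -25, -23], [-9, 0, -18, -5, -3], [-11, -16, 0, -5, -3], [-23, -14, -13, 0, -16], [-8, -16, -15, -2, 0]]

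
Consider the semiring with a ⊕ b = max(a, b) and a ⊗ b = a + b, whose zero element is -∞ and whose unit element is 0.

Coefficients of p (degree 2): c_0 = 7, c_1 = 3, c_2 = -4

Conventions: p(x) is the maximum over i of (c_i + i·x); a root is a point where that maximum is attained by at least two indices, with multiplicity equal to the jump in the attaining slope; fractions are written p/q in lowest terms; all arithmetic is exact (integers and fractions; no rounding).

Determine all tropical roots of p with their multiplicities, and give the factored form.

hull edge (i=0, c=7) to (i=1, c=3): slope -4, span 1
hull edge (i=1, c=3) to (i=2, c=-4): slope -7, span 1
Factored form: p(x) = -4 ⊗ (x ⊕ 4) ⊗ (x ⊕ 7)
Answer: roots = 4 (mult 1), 7 (mult 1)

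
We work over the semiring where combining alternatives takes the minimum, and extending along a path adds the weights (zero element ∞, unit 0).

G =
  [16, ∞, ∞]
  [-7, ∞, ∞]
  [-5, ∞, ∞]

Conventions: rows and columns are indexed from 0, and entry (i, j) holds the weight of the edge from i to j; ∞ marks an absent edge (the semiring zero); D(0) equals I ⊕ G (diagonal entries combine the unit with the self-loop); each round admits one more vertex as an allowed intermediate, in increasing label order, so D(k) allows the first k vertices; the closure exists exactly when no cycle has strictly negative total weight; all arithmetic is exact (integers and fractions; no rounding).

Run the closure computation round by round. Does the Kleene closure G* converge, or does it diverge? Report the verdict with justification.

D(0):
  [0, ∞, ∞]
  [-7, 0, ∞]
  [-5, ∞, 0]
D(1):
  [0, ∞, ∞]
  [-7, 0, ∞]
  [-5, ∞, 0]
D(2):
  [0, ∞, ∞]
  [-7, 0, ∞]
  [-5, ∞, 0]
D(3):
  [0, ∞, ∞]
  [-7, 0, ∞]
  [-5, ∞, 0]
Key observation: every diagonal entry stays at the unit through all rounds, so no improving cycle exists.
Answer: CONVERGES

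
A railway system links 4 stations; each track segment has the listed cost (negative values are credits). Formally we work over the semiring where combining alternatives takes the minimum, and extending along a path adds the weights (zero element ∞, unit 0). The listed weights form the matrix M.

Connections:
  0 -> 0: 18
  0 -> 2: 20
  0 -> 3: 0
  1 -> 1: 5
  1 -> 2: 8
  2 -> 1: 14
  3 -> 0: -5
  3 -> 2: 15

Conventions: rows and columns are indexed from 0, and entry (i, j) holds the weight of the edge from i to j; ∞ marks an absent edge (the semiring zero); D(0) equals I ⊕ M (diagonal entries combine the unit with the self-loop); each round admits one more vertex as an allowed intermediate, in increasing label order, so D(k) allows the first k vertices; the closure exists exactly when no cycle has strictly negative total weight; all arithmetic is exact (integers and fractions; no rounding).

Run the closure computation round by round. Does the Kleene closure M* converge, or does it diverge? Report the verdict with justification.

D(0):
  [0, ∞, 20, 0]
  [∞, 0, 8, ∞]
  [∞, 14, 0, ∞]
  [-5, ∞, 15, 0]
Detection: at round 1, diagonal entry (3, 3) turns strictly negative.
Key observation: the cycle 3->0->3 has total weight (-5) + 0, which is strictly negative.
Answer: DIVERGES — negative cycle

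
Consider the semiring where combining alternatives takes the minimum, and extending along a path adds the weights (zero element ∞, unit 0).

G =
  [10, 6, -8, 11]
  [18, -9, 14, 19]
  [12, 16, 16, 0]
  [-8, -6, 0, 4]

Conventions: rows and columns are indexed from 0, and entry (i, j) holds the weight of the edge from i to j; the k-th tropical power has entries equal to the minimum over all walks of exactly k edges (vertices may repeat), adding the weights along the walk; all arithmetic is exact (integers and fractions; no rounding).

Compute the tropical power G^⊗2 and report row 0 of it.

G^⊗2:
  [3, -3, 2, -8]
  [9, -18, 5, 10]
  [-8, -6, 0, 4]
  [-4, -15, -16, 0]
Answer: row 0 of G^⊗2 = [3, -3, 2, -8]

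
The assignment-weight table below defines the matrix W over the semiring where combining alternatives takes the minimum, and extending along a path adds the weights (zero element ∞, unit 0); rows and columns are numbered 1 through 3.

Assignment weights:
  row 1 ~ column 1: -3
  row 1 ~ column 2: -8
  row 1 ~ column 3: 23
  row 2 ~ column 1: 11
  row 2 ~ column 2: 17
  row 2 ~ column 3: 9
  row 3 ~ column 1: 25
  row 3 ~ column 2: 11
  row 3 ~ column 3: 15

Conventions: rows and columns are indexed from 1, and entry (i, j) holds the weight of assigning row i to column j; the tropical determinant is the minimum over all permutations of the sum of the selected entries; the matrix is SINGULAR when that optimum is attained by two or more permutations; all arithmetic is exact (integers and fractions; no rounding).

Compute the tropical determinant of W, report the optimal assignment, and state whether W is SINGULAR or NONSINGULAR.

σ = (1, 2, 3): (-3) + 17 + 15 = 29
σ = (1, 3, 2): (-3) + 9 + 11 = 17
σ = (2, 1, 3): (-8) + 11 + 15 = 18
σ = (2, 3, 1): (-8) + 9 + 25 = 26
σ = (3, 1, 2): 23 + 11 + 11 = 45
σ = (3, 2, 1): 23 + 17 + 25 = 65
Optimal value attained by: σ = (1, 3, 2).
Answer: det⊕(W) = 17; verdict: NONSINGULAR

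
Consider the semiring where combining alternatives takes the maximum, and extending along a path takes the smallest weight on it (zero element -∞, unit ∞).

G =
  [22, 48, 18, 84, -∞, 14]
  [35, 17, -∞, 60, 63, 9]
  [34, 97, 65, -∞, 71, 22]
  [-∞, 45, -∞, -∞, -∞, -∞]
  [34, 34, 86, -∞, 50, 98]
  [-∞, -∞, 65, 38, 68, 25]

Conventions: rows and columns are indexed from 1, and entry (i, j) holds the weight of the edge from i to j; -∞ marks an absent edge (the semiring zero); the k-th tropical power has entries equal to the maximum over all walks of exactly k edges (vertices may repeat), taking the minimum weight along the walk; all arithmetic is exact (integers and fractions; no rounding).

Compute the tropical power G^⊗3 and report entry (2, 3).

G^⊗2:
  [35, 45, 18, 48, 48, 18]
  [34, 45, 63, 35, 50, 63]
  [35, 65, 71, 60, 65, 71]
  [35, 17, -∞, 45, 45, 9]
  [34, 86, 65, 38, 71, 50]
  [34, 65, 68, 25, 65, 68]
G^⊗3:
  [35, 45, 48, 45, 48, 48]
  [35, 63, 63, 45, 63, 50]
  [35, 71, 65, 60, 71, 65]
  [34, 45, 45, 35, 45, 45]
  [35, 65, 71, 60, 65, 71]
  [35, 68, 65, 60, 68, 65]
Key observation: the optimum is the walk 2->5->3->3, with weight 63 min 86 min 65 = 63.
Optimal value attained by: walk 2->5->3->3.
Answer: (G^⊗3)[2][3] = 63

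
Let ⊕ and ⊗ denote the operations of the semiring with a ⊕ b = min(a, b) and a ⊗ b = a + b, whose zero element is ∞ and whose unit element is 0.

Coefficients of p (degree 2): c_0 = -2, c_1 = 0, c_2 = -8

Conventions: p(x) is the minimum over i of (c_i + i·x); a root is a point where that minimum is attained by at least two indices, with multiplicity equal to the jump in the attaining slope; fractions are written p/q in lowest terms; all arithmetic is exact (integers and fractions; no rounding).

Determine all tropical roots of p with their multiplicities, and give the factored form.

hull edge (i=0, c=-2) to (i=2, c=-8): slope -3, span 2
Factored form: p(x) = -8 ⊗ (x ⊕ 3) ⊗ (x ⊕ 3)
Answer: roots = 3 (mult 2)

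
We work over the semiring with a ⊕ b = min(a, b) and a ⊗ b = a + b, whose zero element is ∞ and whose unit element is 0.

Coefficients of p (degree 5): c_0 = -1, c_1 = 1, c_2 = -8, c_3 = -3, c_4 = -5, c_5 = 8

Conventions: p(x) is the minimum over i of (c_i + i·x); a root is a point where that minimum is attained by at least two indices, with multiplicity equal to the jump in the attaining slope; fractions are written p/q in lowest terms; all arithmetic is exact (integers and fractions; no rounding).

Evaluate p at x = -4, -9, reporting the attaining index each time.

p(-4) = min(-1+0·(-4)=-1, 1+1·(-4)=-3, -8+2·(-4)=-16, -3+3·(-4)=-15, -5+4·(-4)=-21, 8+5·(-4)=-12) = -21 (attained by i=4)
p(-9) = min(-1+0·(-9)=-1, 1+1·(-9)=-8, -8+2·(-9)=-26, -3+3·(-9)=-30, -5+4·(-9)=-41, 8+5·(-9)=-37) = -41 (attained by i=4)
Answer: p(-4) = -21; p(-9) = -41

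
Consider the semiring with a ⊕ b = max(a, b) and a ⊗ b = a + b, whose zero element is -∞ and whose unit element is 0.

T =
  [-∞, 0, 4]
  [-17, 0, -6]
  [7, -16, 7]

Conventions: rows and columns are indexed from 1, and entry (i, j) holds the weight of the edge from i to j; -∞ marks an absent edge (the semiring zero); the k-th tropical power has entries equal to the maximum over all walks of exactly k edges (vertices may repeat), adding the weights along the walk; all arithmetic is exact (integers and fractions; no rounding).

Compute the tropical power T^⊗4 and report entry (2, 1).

T^⊗2:
  [11, 0, 11]
  [1, 0, 1]
  [14, 7, 14]
T^⊗3:
  [18, 11, 18]
  [8, 1, 8]
  [21, 14, 21]
T^⊗4:
  [25, 18, 25]
  [15, 8, 15]
  [28, 21, 28]
Key observation: the optimum is the walk 2->3->3->3->1, with weight (-6) + 7 + 7 + 7 = 15.
Optimal value attained by: walk 2->3->3->3->1.
Answer: (T^⊗4)[2][1] = 15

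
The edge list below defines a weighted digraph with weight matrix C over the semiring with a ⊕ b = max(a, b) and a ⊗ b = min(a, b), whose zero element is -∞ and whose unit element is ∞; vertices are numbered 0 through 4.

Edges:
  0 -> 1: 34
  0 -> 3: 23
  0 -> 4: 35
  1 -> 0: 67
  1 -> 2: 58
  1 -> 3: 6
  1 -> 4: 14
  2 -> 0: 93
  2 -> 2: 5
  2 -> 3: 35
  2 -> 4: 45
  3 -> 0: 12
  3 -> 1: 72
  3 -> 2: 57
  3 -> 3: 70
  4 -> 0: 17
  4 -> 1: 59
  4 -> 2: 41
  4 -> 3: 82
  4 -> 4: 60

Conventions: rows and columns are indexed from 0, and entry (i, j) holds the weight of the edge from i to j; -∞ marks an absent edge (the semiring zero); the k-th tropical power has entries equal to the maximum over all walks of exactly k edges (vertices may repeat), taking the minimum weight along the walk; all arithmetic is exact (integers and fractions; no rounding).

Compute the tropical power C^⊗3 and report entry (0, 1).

C^⊗2:
  [34, 35, 35, 35, 35]
  [58, 34, 14, 35, 45]
  [17, 45, 41, 45, 45]
  [67, 70, 58, 70, 45]
  [59, 72, 58, 70, 60]
C^⊗3:
  [35, 35, 35, 35, 35]
  [34, 45, 41, 45, 45]
  [45, 45, 45, 45, 45]
  [67, 70, 58, 70, 45]
  [67, 70, 58, 70, 60]
Key observation: the optimum is the walk 0->4->3->1, with weight 35 min 82 min 72 = 35.
Optimal value attained by: walk 0->4->3->1.
Answer: (C^⊗3)[0][1] = 35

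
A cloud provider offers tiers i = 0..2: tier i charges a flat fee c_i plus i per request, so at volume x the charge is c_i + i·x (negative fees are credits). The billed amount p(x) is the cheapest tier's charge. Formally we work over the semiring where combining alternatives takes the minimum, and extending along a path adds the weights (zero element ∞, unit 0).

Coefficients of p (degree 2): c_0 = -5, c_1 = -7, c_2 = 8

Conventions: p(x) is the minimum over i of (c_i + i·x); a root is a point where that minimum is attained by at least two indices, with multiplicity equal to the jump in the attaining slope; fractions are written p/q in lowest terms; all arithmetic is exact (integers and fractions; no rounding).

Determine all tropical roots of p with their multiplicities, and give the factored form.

hull edge (i=0, c=-5) to (i=1, c=-7): slope -2, span 1
hull edge (i=1, c=-7) to (i=2, c=8): slope 15, span 1
Factored form: p(x) = 8 ⊗ (x ⊕ (-15)) ⊗ (x ⊕ 2)
Answer: roots = -15 (mult 1), 2 (mult 1)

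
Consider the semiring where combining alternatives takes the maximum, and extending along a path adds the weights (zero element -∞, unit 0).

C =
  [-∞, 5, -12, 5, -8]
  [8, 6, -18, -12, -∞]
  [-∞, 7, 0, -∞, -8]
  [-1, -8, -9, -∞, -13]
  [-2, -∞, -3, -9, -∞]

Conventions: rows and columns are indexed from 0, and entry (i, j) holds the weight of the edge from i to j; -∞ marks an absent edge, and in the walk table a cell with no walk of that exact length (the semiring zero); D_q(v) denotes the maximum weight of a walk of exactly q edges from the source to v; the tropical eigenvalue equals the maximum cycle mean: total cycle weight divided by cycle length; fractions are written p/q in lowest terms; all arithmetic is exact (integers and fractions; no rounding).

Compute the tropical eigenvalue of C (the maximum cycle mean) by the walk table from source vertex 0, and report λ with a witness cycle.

q=0: [0, -∞, -∞, -∞, -∞]
q=1: [-∞, 5, -12, 5, -8]
q=2: [13, 11, -4, -7, -8]
q=3: [19, 18, 1, 18, 5]
q=4: [26, 24, 9, 24, 11]
q=5: [32, 31, 15, 31, 18]
Optimal cycle mean attained by: cycle 0->1->0, total 5 + 8, length 2.
Answer: λ = 13/2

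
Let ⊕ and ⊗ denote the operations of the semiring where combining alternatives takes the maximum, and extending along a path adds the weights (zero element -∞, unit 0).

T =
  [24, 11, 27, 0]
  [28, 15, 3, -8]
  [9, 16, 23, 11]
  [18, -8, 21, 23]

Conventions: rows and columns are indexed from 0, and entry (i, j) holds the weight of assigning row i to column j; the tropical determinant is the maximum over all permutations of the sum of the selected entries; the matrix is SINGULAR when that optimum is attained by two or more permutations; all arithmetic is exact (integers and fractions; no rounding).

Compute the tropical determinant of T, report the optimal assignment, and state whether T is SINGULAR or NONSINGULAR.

σ = (0, 1, 2, 3): 24 + 15 + 23 + 23 = 85
σ = (0, 1, 3, 2): 24 + 15 + 11 + 21 = 71
σ = (0, 2, 1, 3): 24 + 3 + 16 + 23 = 66
σ = (0, 2, 3, 1): 24 + 3 + 11 + (-8) = 30
σ = (0, 3, 1, 2): 24 + (-8) + 16 + 21 = 53
σ = (0, 3, 2, 1): 24 + (-8) + 23 + (-8) = 31
σ = (1, 0, 2, 3): 11 + 28 + 23 + 23 = 85
σ = (1, 0, 3, 2): 11 + 28 + 11 + 21 = 71
σ = (1, 2, 0, 3): 11 + 3 + 9 + 23 = 46
σ = (1, 2, 3, 0): 11 + 3 + 11 + 18 = 43
σ = (1, 3, 0, 2): 11 + (-8) + 9 + 21 = 33
σ = (1, 3, 2, 0): 11 + (-8) + 23 + 18 = 44
σ = (2, 0, 1, 3): 27 + 28 + 16 + 23 = 94
σ = (2, 0, 3, 1): 27 + 28 + 11 + (-8) = 58
σ = (2, 1, 0, 3): 27 + 15 + 9 + 23 = 74
σ = (2, 1, 3, 0): 27 + 15 + 11 + 18 = 71
σ = (2, 3, 0, 1): 27 + (-8) + 9 + (-8) = 20
σ = (2, 3, 1, 0): 27 + (-8) + 16 + 18 = 53
σ = (3, 0, 1, 2): 0 + 28 + 16 + 21 = 65
σ = (3, 0, 2, 1): 0 + 28 + 23 + (-8) = 43
σ = (3, 1, 0, 2): 0 + 15 + 9 + 21 = 45
σ = (3, 1, 2, 0): 0 + 15 + 23 + 18 = 56
σ = (3, 2, 0, 1): 0 + 3 + 9 + (-8) = 4
σ = (3, 2, 1, 0): 0 + 3 + 16 + 18 = 37
Optimal value attained by: σ = (2, 0, 1, 3).
Answer: det⊕(T) = 94; verdict: NONSINGULAR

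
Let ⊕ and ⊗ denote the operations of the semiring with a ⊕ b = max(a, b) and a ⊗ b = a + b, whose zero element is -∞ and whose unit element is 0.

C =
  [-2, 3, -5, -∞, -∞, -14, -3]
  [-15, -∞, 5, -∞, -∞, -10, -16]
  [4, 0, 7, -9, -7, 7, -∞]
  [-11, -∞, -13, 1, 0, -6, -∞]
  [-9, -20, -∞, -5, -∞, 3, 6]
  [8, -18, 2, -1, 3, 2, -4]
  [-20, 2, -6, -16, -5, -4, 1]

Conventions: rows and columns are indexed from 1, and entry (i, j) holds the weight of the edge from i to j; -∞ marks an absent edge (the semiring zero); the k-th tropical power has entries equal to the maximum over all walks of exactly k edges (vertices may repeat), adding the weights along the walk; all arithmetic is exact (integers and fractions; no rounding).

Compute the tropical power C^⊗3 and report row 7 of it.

C^⊗2:
  [-1, 1, 8, -14, -8, 2, -2]
  [9, 5, 12, -4, -2, 12, -14]
  [15, 7, 14, 6, 10, 14, 3]
  [2, -8, -4, 2, 1, 3, 6]
  [11, 8, 5, 2, 6, 5, 7]
  [10, 11, 9, 1, 5, 9, 9]
  [4, 3, 7, -5, -1, 1, 2]
C^⊗3:
  [12, 8, 15, 1, 5, 15, -1]
  [20, 12, 19, 11, 15, 19, 8]
  [22, 18, 21, 13, 17, 21, 16]
  [11, 8, 5, 3, 6, 5, 7]
  [13, 14, 13, 4, 8, 12, 12]
  [17, 13, 16, 8, 12, 16, 11]
  [11, 7, 14, 0, 4, 14, 5]
Answer: row 7 of C^⊗3 = [11, 7, 14, 0, 4, 14, 5]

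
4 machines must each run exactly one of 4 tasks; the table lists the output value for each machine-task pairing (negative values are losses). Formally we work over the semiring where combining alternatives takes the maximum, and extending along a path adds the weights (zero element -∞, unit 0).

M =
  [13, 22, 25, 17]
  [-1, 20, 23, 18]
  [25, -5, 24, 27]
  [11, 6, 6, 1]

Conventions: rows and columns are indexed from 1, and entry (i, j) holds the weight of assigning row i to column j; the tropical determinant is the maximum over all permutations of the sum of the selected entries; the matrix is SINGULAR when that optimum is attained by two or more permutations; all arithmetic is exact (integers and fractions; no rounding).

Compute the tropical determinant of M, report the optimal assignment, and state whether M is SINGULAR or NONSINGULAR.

σ = (1, 2, 3, 4): 13 + 20 + 24 + 1 = 58
σ = (1, 2, 4, 3): 13 + 20 + 27 + 6 = 66
σ = (1, 3, 2, 4): 13 + 23 + (-5) + 1 = 32
σ = (1, 3, 4, 2): 13 + 23 + 27 + 6 = 69
σ = (1, 4, 2, 3): 13 + 18 + (-5) + 6 = 32
σ = (1, 4, 3, 2): 13 + 18 + 24 + 6 = 61
σ = (2, 1, 3, 4): 22 + (-1) + 24 + 1 = 46
σ = (2, 1, 4, 3): 22 + (-1) + 27 + 6 = 54
σ = (2, 3, 1, 4): 22 + 23 + 25 + 1 = 71
σ = (2, 3, 4, 1): 22 + 23 + 27 + 11 = 83
σ = (2, 4, 1, 3): 22 + 18 + 25 + 6 = 71
σ = (2, 4, 3, 1): 22 + 18 + 24 + 11 = 75
σ = (3, 1, 2, 4): 25 + (-1) + (-5) + 1 = 20
σ = (3, 1, 4, 2): 25 + (-1) + 27 + 6 = 57
σ = (3, 2, 1, 4): 25 + 20 + 25 + 1 = 71
σ = (3, 2, 4, 1): 25 + 20 + 27 + 11 = 83
σ = (3, 4, 1, 2): 25 + 18 + 25 + 6 = 74
σ = (3, 4, 2, 1): 25 + 18 + (-5) + 11 = 49
σ = (4, 1, 2, 3): 17 + (-1) + (-5) + 6 = 17
σ = (4, 1, 3, 2): 17 + (-1) + 24 + 6 = 46
σ = (4, 2, 1, 3): 17 + 20 + 25 + 6 = 68
σ = (4, 2, 3, 1): 17 + 20 + 24 + 11 = 72
σ = (4, 3, 1, 2): 17 + 23 + 25 + 6 = 71
σ = (4, 3, 2, 1): 17 + 23 + (-5) + 11 = 46
Optimal value attained by: σ = (2, 3, 4, 1).
Answer: det⊕(M) = 83; verdict: SINGULAR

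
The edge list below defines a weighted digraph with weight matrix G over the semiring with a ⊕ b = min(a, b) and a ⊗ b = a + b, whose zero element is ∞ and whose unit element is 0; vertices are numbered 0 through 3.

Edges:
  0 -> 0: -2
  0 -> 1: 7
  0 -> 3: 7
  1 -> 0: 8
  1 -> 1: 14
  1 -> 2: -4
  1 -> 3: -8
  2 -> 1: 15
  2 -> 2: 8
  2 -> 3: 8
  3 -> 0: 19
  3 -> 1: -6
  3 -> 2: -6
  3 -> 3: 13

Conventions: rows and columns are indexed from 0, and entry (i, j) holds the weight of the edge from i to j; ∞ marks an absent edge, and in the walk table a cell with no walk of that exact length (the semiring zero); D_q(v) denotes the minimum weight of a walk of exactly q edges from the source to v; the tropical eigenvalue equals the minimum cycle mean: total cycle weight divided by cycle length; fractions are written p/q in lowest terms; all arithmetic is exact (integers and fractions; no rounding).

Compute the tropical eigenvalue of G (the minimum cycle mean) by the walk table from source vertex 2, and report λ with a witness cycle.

q=0: [∞, ∞, 0, ∞]
q=1: [∞, 15, 8, 8]
q=2: [23, 2, 2, 7]
q=3: [10, 1, -2, -6]
q=4: [8, -12, -12, -7]
Optimal cycle mean attained by: cycle 1->3->1, total (-8) + (-6), length 2.
Answer: λ = -7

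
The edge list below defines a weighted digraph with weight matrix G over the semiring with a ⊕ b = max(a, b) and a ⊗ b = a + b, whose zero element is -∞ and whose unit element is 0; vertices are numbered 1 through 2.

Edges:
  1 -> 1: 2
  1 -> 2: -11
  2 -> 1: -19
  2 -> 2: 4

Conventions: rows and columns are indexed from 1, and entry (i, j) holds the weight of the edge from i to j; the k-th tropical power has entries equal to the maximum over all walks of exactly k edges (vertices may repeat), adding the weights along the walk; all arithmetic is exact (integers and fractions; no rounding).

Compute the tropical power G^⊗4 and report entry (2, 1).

G^⊗2:
  [4, -7]
  [-15, 8]
G^⊗3:
  [6, -3]
  [-11, 12]
G^⊗4:
  [8, 1]
  [-7, 16]
Key observation: the optimum is the walk 2->2->2->2->1, with weight 4 + 4 + 4 + (-19) = -7.
Optimal value attained by: walk 2->2->2->2->1.
Answer: (G^⊗4)[2][1] = -7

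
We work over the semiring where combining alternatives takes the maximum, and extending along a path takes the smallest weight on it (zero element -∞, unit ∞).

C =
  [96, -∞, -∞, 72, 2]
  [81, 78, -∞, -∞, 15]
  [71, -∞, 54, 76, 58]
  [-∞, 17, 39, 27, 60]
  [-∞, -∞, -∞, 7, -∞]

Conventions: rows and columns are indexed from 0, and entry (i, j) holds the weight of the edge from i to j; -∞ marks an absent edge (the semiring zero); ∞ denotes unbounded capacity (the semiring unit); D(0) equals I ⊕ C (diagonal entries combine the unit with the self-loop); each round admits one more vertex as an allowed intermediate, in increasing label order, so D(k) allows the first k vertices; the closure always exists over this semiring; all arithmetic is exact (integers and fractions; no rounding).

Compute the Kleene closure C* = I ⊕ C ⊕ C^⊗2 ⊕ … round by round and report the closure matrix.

D(0):
  [∞, -∞, -∞, 72, 2]
  [81, ∞, -∞, -∞, 15]
  [71, -∞, ∞, 76, 58]
  [-∞, 17, 39, ∞, 60]
  [-∞, -∞, -∞, 7, ∞]
D(1):
  [∞, -∞, -∞, 72, 2]
  [81, ∞, -∞, 72, 15]
  [71, -∞, ∞, 76, 58]
  [-∞, 17, 39, ∞, 60]
  [-∞, -∞, -∞, 7, ∞]
D(2):
  [∞, -∞, -∞, 72, 2]
  [81, ∞, -∞, 72, 15]
  [71, -∞, ∞, 76, 58]
  [17, 17, 39, ∞, 60]
  [-∞, -∞, -∞, 7, ∞]
D(3):
  [∞, -∞, -∞, 72, 2]
  [81, ∞, -∞, 72, 15]
  [71, -∞, ∞, 76, 58]
  [39, 17, 39, ∞, 60]
  [-∞, -∞, -∞, 7, ∞]
D(4):
  [∞, 17, 39, 72, 60]
  [81, ∞, 39, 72, 60]
  [71, 17, ∞, 76, 60]
  [39, 17, 39, ∞, 60]
  [7, 7, 7, 7, ∞]
D(5):
  [∞, 17, 39, 72, 60]
  [81, ∞, 39, 72, 60]
  [71, 17, ∞, 76, 60]
  [39, 17, 39, ∞, 60]
  [7, 7, 7, 7, ∞]
Answer: C* = [[∞, 17, 39, 72, 60], [81, ∞, 39, 72, 60], [71, 17, ∞, 76, 60], [39, 17, 39, ∞, 60], [7, 7, 7, 7, ∞]]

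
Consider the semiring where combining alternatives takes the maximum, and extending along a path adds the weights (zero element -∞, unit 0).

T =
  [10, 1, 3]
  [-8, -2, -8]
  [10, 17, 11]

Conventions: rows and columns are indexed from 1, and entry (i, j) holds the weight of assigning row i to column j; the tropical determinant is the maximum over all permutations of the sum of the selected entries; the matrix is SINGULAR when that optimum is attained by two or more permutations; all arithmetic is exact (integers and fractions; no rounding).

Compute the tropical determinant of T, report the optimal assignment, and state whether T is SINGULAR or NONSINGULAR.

σ = (1, 2, 3): 10 + (-2) + 11 = 19
σ = (1, 3, 2): 10 + (-8) + 17 = 19
σ = (2, 1, 3): 1 + (-8) + 11 = 4
σ = (2, 3, 1): 1 + (-8) + 10 = 3
σ = (3, 1, 2): 3 + (-8) + 17 = 12
σ = (3, 2, 1): 3 + (-2) + 10 = 11
Optimal value attained by: σ = (1, 2, 3).
Answer: det⊕(T) = 19; verdict: SINGULAR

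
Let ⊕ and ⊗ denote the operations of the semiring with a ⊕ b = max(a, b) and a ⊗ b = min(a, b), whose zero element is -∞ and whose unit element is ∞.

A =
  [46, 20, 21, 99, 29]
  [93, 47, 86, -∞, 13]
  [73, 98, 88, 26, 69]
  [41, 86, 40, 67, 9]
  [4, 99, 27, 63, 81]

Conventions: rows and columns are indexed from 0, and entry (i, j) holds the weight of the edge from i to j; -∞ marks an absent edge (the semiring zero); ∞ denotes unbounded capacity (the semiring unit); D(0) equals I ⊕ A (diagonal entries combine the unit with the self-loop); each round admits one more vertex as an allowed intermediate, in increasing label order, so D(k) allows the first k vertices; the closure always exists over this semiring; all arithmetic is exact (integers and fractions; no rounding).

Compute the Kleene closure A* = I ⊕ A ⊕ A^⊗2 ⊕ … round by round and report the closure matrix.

D(0):
  [∞, 20, 21, 99, 29]
  [93, ∞, 86, -∞, 13]
  [73, 98, ∞, 26, 69]
  [41, 86, 40, ∞, 9]
  [4, 99, 27, 63, ∞]
D(1):
  [∞, 20, 21, 99, 29]
  [93, ∞, 86, 93, 29]
  [73, 98, ∞, 73, 69]
  [41, 86, 40, ∞, 29]
  [4, 99, 27, 63, ∞]
D(2):
  [∞, 20, 21, 99, 29]
  [93, ∞, 86, 93, 29]
  [93, 98, ∞, 93, 69]
  [86, 86, 86, ∞, 29]
  [93, 99, 86, 93, ∞]
D(3):
  [∞, 21, 21, 99, 29]
  [93, ∞, 86, 93, 69]
  [93, 98, ∞, 93, 69]
  [86, 86, 86, ∞, 69]
  [93, 99, 86, 93, ∞]
D(4):
  [∞, 86, 86, 99, 69]
  [93, ∞, 86, 93, 69]
  [93, 98, ∞, 93, 69]
  [86, 86, 86, ∞, 69]
  [93, 99, 86, 93, ∞]
D(5):
  [∞, 86, 86, 99, 69]
  [93, ∞, 86, 93, 69]
  [93, 98, ∞, 93, 69]
  [86, 86, 86, ∞, 69]
  [93, 99, 86, 93, ∞]
Answer: A* = [[∞, 86, 86, 99, 69], [93, ∞, 86, 93, 69], [93, 98, ∞, 93, 69], [86, 86, 86, ∞, 69], [93, 99, 86, 93, ∞]]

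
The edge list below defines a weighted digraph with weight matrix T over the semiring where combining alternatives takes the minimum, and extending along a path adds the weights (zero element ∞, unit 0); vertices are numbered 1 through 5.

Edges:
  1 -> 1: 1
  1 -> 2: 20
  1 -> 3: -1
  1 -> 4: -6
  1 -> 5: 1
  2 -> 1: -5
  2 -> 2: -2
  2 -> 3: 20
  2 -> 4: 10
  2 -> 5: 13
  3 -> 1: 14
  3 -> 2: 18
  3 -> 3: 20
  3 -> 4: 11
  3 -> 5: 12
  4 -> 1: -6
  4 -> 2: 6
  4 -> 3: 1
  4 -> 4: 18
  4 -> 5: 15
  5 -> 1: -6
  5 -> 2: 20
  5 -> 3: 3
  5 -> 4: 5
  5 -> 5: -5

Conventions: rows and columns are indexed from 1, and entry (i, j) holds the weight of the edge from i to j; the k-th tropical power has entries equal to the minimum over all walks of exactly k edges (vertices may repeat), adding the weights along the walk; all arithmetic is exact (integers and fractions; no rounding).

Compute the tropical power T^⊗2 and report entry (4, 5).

T^⊗2:
  [-12, 0, -5, -5, -4]
  [-7, -4, -6, -11, -4]
  [5, 16, 12, 8, 7]
  [-5, 4, -7, -12, -5]
  [-11, 11, -7, -12, -10]
Key observation: the optimum is the walk 4->1->5, with weight (-6) + 1 = -5.
Optimal value attained by: walk 4->1->5.
Answer: (T^⊗2)[4][5] = -5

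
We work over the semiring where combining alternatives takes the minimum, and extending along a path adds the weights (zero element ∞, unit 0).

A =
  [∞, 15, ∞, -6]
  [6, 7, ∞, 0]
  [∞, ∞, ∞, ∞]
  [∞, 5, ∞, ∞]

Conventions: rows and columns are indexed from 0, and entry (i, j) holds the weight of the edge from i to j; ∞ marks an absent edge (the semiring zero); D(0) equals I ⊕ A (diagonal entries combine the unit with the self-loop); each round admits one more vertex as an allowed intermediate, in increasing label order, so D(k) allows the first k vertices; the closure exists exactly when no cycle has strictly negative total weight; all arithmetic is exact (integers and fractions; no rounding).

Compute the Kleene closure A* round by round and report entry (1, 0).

D(0):
  [0, 15, ∞, -6]
  [6, 0, ∞, 0]
  [∞, ∞, 0, ∞]
  [∞, 5, ∞, 0]
D(1):
  [0, 15, ∞, -6]
  [6, 0, ∞, 0]
  [∞, ∞, 0, ∞]
  [∞, 5, ∞, 0]
D(2):
  [0, 15, ∞, -6]
  [6, 0, ∞, 0]
  [∞, ∞, 0, ∞]
  [11, 5, ∞, 0]
D(3):
  [0, 15, ∞, -6]
  [6, 0, ∞, 0]
  [∞, ∞, 0, ∞]
  [11, 5, ∞, 0]
D(4):
  [0, -1, ∞, -6]
  [6, 0, ∞, 0]
  [∞, ∞, 0, ∞]
  [11, 5, ∞, 0]
Answer: A*[1][0] = 6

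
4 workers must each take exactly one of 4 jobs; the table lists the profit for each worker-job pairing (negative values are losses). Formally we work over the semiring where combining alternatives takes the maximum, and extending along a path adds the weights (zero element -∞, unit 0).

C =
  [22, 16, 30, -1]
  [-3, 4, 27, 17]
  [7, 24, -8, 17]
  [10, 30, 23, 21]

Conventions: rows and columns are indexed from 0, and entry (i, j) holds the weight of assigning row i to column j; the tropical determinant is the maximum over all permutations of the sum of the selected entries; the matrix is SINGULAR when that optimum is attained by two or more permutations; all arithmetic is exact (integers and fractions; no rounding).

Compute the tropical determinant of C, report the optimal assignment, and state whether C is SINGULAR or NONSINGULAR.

σ = (0, 1, 2, 3): 22 + 4 + (-8) + 21 = 39
σ = (0, 1, 3, 2): 22 + 4 + 17 + 23 = 66
σ = (0, 2, 1, 3): 22 + 27 + 24 + 21 = 94
σ = (0, 2, 3, 1): 22 + 27 + 17 + 30 = 96
σ = (0, 3, 1, 2): 22 + 17 + 24 + 23 = 86
σ = (0, 3, 2, 1): 22 + 17 + (-8) + 30 = 61
σ = (1, 0, 2, 3): 16 + (-3) + (-8) + 21 = 26
σ = (1, 0, 3, 2): 16 + (-3) + 17 + 23 = 53
σ = (1, 2, 0, 3): 16 + 27 + 7 + 21 = 71
σ = (1, 2, 3, 0): 16 + 27 + 17 + 10 = 70
σ = (1, 3, 0, 2): 16 + 17 + 7 + 23 = 63
σ = (1, 3, 2, 0): 16 + 17 + (-8) + 10 = 35
σ = (2, 0, 1, 3): 30 + (-3) + 24 + 21 = 72
σ = (2, 0, 3, 1): 30 + (-3) + 17 + 30 = 74
σ = (2, 1, 0, 3): 30 + 4 + 7 + 21 = 62
σ = (2, 1, 3, 0): 30 + 4 + 17 + 10 = 61
σ = (2, 3, 0, 1): 30 + 17 + 7 + 30 = 84
σ = (2, 3, 1, 0): 30 + 17 + 24 + 10 = 81
σ = (3, 0, 1, 2): (-1) + (-3) + 24 + 23 = 43
σ = (3, 0, 2, 1): (-1) + (-3) + (-8) + 30 = 18
σ = (3, 1, 0, 2): (-1) + 4 + 7 + 23 = 33
σ = (3, 1, 2, 0): (-1) + 4 + (-8) + 10 = 5
σ = (3, 2, 0, 1): (-1) + 27 + 7 + 30 = 63
σ = (3, 2, 1, 0): (-1) + 27 + 24 + 10 = 60
Optimal value attained by: σ = (0, 2, 3, 1).
Answer: det⊕(C) = 96; verdict: NONSINGULAR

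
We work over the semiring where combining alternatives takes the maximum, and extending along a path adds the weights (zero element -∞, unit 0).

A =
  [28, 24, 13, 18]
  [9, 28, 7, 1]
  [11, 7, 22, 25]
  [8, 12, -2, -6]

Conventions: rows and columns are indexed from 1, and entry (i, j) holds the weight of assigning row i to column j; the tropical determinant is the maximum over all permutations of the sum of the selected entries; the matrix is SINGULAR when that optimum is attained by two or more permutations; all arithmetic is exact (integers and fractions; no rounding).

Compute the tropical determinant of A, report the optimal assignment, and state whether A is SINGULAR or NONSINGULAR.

σ = (1, 2, 3, 4): 28 + 28 + 22 + (-6) = 72
σ = (1, 2, 4, 3): 28 + 28 + 25 + (-2) = 79
σ = (1, 3, 2, 4): 28 + 7 + 7 + (-6) = 36
σ = (1, 3, 4, 2): 28 + 7 + 25 + 12 = 72
σ = (1, 4, 2, 3): 28 + 1 + 7 + (-2) = 34
σ = (1, 4, 3, 2): 28 + 1 + 22 + 12 = 63
σ = (2, 1, 3, 4): 24 + 9 + 22 + (-6) = 49
σ = (2, 1, 4, 3): 24 + 9 + 25 + (-2) = 56
σ = (2, 3, 1, 4): 24 + 7 + 11 + (-6) = 36
σ = (2, 3, 4, 1): 24 + 7 + 25 + 8 = 64
σ = (2, 4, 1, 3): 24 + 1 + 11 + (-2) = 34
σ = (2, 4, 3, 1): 24 + 1 + 22 + 8 = 55
σ = (3, 1, 2, 4): 13 + 9 + 7 + (-6) = 23
σ = (3, 1, 4, 2): 13 + 9 + 25 + 12 = 59
σ = (3, 2, 1, 4): 13 + 28 + 11 + (-6) = 46
σ = (3, 2, 4, 1): 13 + 28 + 25 + 8 = 74
σ = (3, 4, 1, 2): 13 + 1 + 11 + 12 = 37
σ = (3, 4, 2, 1): 13 + 1 + 7 + 8 = 29
σ = (4, 1, 2, 3): 18 + 9 + 7 + (-2) = 32
σ = (4, 1, 3, 2): 18 + 9 + 22 + 12 = 61
σ = (4, 2, 1, 3): 18 + 28 + 11 + (-2) = 55
σ = (4, 2, 3, 1): 18 + 28 + 22 + 8 = 76
σ = (4, 3, 1, 2): 18 + 7 + 11 + 12 = 48
σ = (4, 3, 2, 1): 18 + 7 + 7 + 8 = 40
Optimal value attained by: σ = (1, 2, 4, 3).
Answer: det⊕(A) = 79; verdict: NONSINGULAR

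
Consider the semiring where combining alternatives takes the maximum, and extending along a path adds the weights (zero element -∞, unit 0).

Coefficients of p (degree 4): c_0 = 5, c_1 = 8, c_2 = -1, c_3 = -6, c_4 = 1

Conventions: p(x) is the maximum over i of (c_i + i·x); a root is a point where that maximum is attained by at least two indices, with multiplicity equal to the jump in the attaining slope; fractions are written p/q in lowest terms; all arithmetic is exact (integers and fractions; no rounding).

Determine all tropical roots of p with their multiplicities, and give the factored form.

hull edge (i=0, c=5) to (i=1, c=8): slope 3, span 1
hull edge (i=1, c=8) to (i=4, c=1): slope -7/3, span 3
Factored form: p(x) = 1 ⊗ (x ⊕ (-3)) ⊗ (x ⊕ 7/3) ⊗ (x ⊕ 7/3) ⊗ (x ⊕ 7/3)
Answer: roots = -3 (mult 1), 7/3 (mult 3)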